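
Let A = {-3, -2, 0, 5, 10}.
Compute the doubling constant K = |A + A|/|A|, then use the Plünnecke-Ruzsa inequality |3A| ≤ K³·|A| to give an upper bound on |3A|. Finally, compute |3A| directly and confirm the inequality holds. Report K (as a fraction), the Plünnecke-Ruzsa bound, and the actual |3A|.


|A| = 5.
Step 1: Compute A + A by enumerating all 25 pairs.
A + A = {-6, -5, -4, -3, -2, 0, 2, 3, 5, 7, 8, 10, 15, 20}, so |A + A| = 14.
Step 2: Doubling constant K = |A + A|/|A| = 14/5 = 14/5 ≈ 2.8000.
Step 3: Plünnecke-Ruzsa gives |3A| ≤ K³·|A| = (2.8000)³ · 5 ≈ 109.7600.
Step 4: Compute 3A = A + A + A directly by enumerating all triples (a,b,c) ∈ A³; |3A| = 27.
Step 5: Check 27 ≤ 109.7600? Yes ✓.

K = 14/5, Plünnecke-Ruzsa bound K³|A| ≈ 109.7600, |3A| = 27, inequality holds.


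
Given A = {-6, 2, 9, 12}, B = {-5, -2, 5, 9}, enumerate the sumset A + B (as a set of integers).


A + B = {a + b : a ∈ A, b ∈ B}.
Enumerate all |A|·|B| = 4·4 = 16 pairs (a, b) and collect distinct sums.
a = -6: -6+-5=-11, -6+-2=-8, -6+5=-1, -6+9=3
a = 2: 2+-5=-3, 2+-2=0, 2+5=7, 2+9=11
a = 9: 9+-5=4, 9+-2=7, 9+5=14, 9+9=18
a = 12: 12+-5=7, 12+-2=10, 12+5=17, 12+9=21
Collecting distinct sums: A + B = {-11, -8, -3, -1, 0, 3, 4, 7, 10, 11, 14, 17, 18, 21}
|A + B| = 14

A + B = {-11, -8, -3, -1, 0, 3, 4, 7, 10, 11, 14, 17, 18, 21}


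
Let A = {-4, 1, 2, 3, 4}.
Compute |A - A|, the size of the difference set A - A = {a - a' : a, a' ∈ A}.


A - A = {a - a' : a, a' ∈ A}; |A| = 5.
Bounds: 2|A|-1 ≤ |A - A| ≤ |A|² - |A| + 1, i.e. 9 ≤ |A - A| ≤ 21.
Note: 0 ∈ A - A always (from a - a). The set is symmetric: if d ∈ A - A then -d ∈ A - A.
Enumerate nonzero differences d = a - a' with a > a' (then include -d):
Positive differences: {1, 2, 3, 5, 6, 7, 8}
Full difference set: {0} ∪ (positive diffs) ∪ (negative diffs).
|A - A| = 1 + 2·7 = 15 (matches direct enumeration: 15).

|A - A| = 15


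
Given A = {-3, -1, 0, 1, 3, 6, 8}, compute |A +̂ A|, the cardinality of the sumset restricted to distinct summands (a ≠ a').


Restricted sumset: A +̂ A = {a + a' : a ∈ A, a' ∈ A, a ≠ a'}.
Equivalently, take A + A and drop any sum 2a that is achievable ONLY as a + a for a ∈ A (i.e. sums representable only with equal summands).
Enumerate pairs (a, a') with a < a' (symmetric, so each unordered pair gives one sum; this covers all a ≠ a'):
  -3 + -1 = -4
  -3 + 0 = -3
  -3 + 1 = -2
  -3 + 3 = 0
  -3 + 6 = 3
  -3 + 8 = 5
  -1 + 0 = -1
  -1 + 1 = 0
  -1 + 3 = 2
  -1 + 6 = 5
  -1 + 8 = 7
  0 + 1 = 1
  0 + 3 = 3
  0 + 6 = 6
  0 + 8 = 8
  1 + 3 = 4
  1 + 6 = 7
  1 + 8 = 9
  3 + 6 = 9
  3 + 8 = 11
  6 + 8 = 14
Collected distinct sums: {-4, -3, -2, -1, 0, 1, 2, 3, 4, 5, 6, 7, 8, 9, 11, 14}
|A +̂ A| = 16
(Reference bound: |A +̂ A| ≥ 2|A| - 3 for |A| ≥ 2, with |A| = 7 giving ≥ 11.)

|A +̂ A| = 16


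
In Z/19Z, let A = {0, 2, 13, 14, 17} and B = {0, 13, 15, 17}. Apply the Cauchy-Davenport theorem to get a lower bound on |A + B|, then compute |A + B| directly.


Cauchy-Davenport: |A + B| ≥ min(p, |A| + |B| - 1) for A, B nonempty in Z/pZ.
|A| = 5, |B| = 4, p = 19.
CD lower bound = min(19, 5 + 4 - 1) = min(19, 8) = 8.
Compute A + B mod 19 directly:
a = 0: 0+0=0, 0+13=13, 0+15=15, 0+17=17
a = 2: 2+0=2, 2+13=15, 2+15=17, 2+17=0
a = 13: 13+0=13, 13+13=7, 13+15=9, 13+17=11
a = 14: 14+0=14, 14+13=8, 14+15=10, 14+17=12
a = 17: 17+0=17, 17+13=11, 17+15=13, 17+17=15
A + B = {0, 2, 7, 8, 9, 10, 11, 12, 13, 14, 15, 17}, so |A + B| = 12.
Verify: 12 ≥ 8? Yes ✓.

CD lower bound = 8, actual |A + B| = 12.


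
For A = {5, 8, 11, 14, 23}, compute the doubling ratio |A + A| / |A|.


|A| = 5.
Compute A + A by enumerating all 25 pairs.
A + A = {10, 13, 16, 19, 22, 25, 28, 31, 34, 37, 46}, so |A + A| = 11.
K = |A + A| / |A| = 11/5 (already in lowest terms) ≈ 2.2000.
Reference: AP of size 5 gives K = 9/5 ≈ 1.8000; a fully generic set of size 5 gives K ≈ 3.0000.

|A| = 5, |A + A| = 11, K = 11/5.


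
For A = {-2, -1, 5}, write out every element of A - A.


A - A = {a - a' : a, a' ∈ A}.
Compute a - a' for each ordered pair (a, a'):
a = -2: -2--2=0, -2--1=-1, -2-5=-7
a = -1: -1--2=1, -1--1=0, -1-5=-6
a = 5: 5--2=7, 5--1=6, 5-5=0
Collecting distinct values (and noting 0 appears from a-a):
A - A = {-7, -6, -1, 0, 1, 6, 7}
|A - A| = 7

A - A = {-7, -6, -1, 0, 1, 6, 7}


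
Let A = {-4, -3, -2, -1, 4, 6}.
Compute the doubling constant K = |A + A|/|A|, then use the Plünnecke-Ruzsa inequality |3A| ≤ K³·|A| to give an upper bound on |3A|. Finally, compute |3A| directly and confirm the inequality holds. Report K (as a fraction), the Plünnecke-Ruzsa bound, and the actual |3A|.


|A| = 6.
Step 1: Compute A + A by enumerating all 36 pairs.
A + A = {-8, -7, -6, -5, -4, -3, -2, 0, 1, 2, 3, 4, 5, 8, 10, 12}, so |A + A| = 16.
Step 2: Doubling constant K = |A + A|/|A| = 16/6 = 16/6 ≈ 2.6667.
Step 3: Plünnecke-Ruzsa gives |3A| ≤ K³·|A| = (2.6667)³ · 6 ≈ 113.7778.
Step 4: Compute 3A = A + A + A directly by enumerating all triples (a,b,c) ∈ A³; |3A| = 28.
Step 5: Check 28 ≤ 113.7778? Yes ✓.

K = 16/6, Plünnecke-Ruzsa bound K³|A| ≈ 113.7778, |3A| = 28, inequality holds.


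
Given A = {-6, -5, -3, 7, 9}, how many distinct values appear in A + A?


A + A = {a + a' : a, a' ∈ A}; |A| = 5.
General bounds: 2|A| - 1 ≤ |A + A| ≤ |A|(|A|+1)/2, i.e. 9 ≤ |A + A| ≤ 15.
Lower bound 2|A|-1 is attained iff A is an arithmetic progression.
Enumerate sums a + a' for a ≤ a' (symmetric, so this suffices):
a = -6: -6+-6=-12, -6+-5=-11, -6+-3=-9, -6+7=1, -6+9=3
a = -5: -5+-5=-10, -5+-3=-8, -5+7=2, -5+9=4
a = -3: -3+-3=-6, -3+7=4, -3+9=6
a = 7: 7+7=14, 7+9=16
a = 9: 9+9=18
Distinct sums: {-12, -11, -10, -9, -8, -6, 1, 2, 3, 4, 6, 14, 16, 18}
|A + A| = 14

|A + A| = 14


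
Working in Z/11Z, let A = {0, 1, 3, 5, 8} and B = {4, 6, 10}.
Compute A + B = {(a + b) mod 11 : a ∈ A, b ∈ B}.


Work in Z/11Z: reduce every sum a + b modulo 11.
Enumerate all 15 pairs:
a = 0: 0+4=4, 0+6=6, 0+10=10
a = 1: 1+4=5, 1+6=7, 1+10=0
a = 3: 3+4=7, 3+6=9, 3+10=2
a = 5: 5+4=9, 5+6=0, 5+10=4
a = 8: 8+4=1, 8+6=3, 8+10=7
Distinct residues collected: {0, 1, 2, 3, 4, 5, 6, 7, 9, 10}
|A + B| = 10 (out of 11 total residues).

A + B = {0, 1, 2, 3, 4, 5, 6, 7, 9, 10}


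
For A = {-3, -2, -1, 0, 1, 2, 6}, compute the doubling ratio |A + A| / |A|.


|A| = 7.
Compute A + A by enumerating all 49 pairs.
A + A = {-6, -5, -4, -3, -2, -1, 0, 1, 2, 3, 4, 5, 6, 7, 8, 12}, so |A + A| = 16.
K = |A + A| / |A| = 16/7 (already in lowest terms) ≈ 2.2857.
Reference: AP of size 7 gives K = 13/7 ≈ 1.8571; a fully generic set of size 7 gives K ≈ 4.0000.

|A| = 7, |A + A| = 16, K = 16/7.


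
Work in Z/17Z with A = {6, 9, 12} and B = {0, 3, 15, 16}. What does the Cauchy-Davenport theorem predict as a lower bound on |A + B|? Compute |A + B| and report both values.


Cauchy-Davenport: |A + B| ≥ min(p, |A| + |B| - 1) for A, B nonempty in Z/pZ.
|A| = 3, |B| = 4, p = 17.
CD lower bound = min(17, 3 + 4 - 1) = min(17, 6) = 6.
Compute A + B mod 17 directly:
a = 6: 6+0=6, 6+3=9, 6+15=4, 6+16=5
a = 9: 9+0=9, 9+3=12, 9+15=7, 9+16=8
a = 12: 12+0=12, 12+3=15, 12+15=10, 12+16=11
A + B = {4, 5, 6, 7, 8, 9, 10, 11, 12, 15}, so |A + B| = 10.
Verify: 10 ≥ 6? Yes ✓.

CD lower bound = 6, actual |A + B| = 10.


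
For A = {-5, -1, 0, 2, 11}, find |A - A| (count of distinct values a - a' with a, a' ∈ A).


A - A = {a - a' : a, a' ∈ A}; |A| = 5.
Bounds: 2|A|-1 ≤ |A - A| ≤ |A|² - |A| + 1, i.e. 9 ≤ |A - A| ≤ 21.
Note: 0 ∈ A - A always (from a - a). The set is symmetric: if d ∈ A - A then -d ∈ A - A.
Enumerate nonzero differences d = a - a' with a > a' (then include -d):
Positive differences: {1, 2, 3, 4, 5, 7, 9, 11, 12, 16}
Full difference set: {0} ∪ (positive diffs) ∪ (negative diffs).
|A - A| = 1 + 2·10 = 21 (matches direct enumeration: 21).

|A - A| = 21


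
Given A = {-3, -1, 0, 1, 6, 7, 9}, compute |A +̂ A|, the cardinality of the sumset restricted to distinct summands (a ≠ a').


Restricted sumset: A +̂ A = {a + a' : a ∈ A, a' ∈ A, a ≠ a'}.
Equivalently, take A + A and drop any sum 2a that is achievable ONLY as a + a for a ∈ A (i.e. sums representable only with equal summands).
Enumerate pairs (a, a') with a < a' (symmetric, so each unordered pair gives one sum; this covers all a ≠ a'):
  -3 + -1 = -4
  -3 + 0 = -3
  -3 + 1 = -2
  -3 + 6 = 3
  -3 + 7 = 4
  -3 + 9 = 6
  -1 + 0 = -1
  -1 + 1 = 0
  -1 + 6 = 5
  -1 + 7 = 6
  -1 + 9 = 8
  0 + 1 = 1
  0 + 6 = 6
  0 + 7 = 7
  0 + 9 = 9
  1 + 6 = 7
  1 + 7 = 8
  1 + 9 = 10
  6 + 7 = 13
  6 + 9 = 15
  7 + 9 = 16
Collected distinct sums: {-4, -3, -2, -1, 0, 1, 3, 4, 5, 6, 7, 8, 9, 10, 13, 15, 16}
|A +̂ A| = 17
(Reference bound: |A +̂ A| ≥ 2|A| - 3 for |A| ≥ 2, with |A| = 7 giving ≥ 11.)

|A +̂ A| = 17


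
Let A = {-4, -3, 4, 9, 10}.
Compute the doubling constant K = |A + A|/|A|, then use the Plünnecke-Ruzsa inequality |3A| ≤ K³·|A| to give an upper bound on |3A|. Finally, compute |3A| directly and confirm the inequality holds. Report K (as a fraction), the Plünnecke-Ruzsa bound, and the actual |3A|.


|A| = 5.
Step 1: Compute A + A by enumerating all 25 pairs.
A + A = {-8, -7, -6, 0, 1, 5, 6, 7, 8, 13, 14, 18, 19, 20}, so |A + A| = 14.
Step 2: Doubling constant K = |A + A|/|A| = 14/5 = 14/5 ≈ 2.8000.
Step 3: Plünnecke-Ruzsa gives |3A| ≤ K³·|A| = (2.8000)³ · 5 ≈ 109.7600.
Step 4: Compute 3A = A + A + A directly by enumerating all triples (a,b,c) ∈ A³; |3A| = 28.
Step 5: Check 28 ≤ 109.7600? Yes ✓.

K = 14/5, Plünnecke-Ruzsa bound K³|A| ≈ 109.7600, |3A| = 28, inequality holds.


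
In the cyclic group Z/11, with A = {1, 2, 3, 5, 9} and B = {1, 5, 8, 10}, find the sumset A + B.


Work in Z/11Z: reduce every sum a + b modulo 11.
Enumerate all 20 pairs:
a = 1: 1+1=2, 1+5=6, 1+8=9, 1+10=0
a = 2: 2+1=3, 2+5=7, 2+8=10, 2+10=1
a = 3: 3+1=4, 3+5=8, 3+8=0, 3+10=2
a = 5: 5+1=6, 5+5=10, 5+8=2, 5+10=4
a = 9: 9+1=10, 9+5=3, 9+8=6, 9+10=8
Distinct residues collected: {0, 1, 2, 3, 4, 6, 7, 8, 9, 10}
|A + B| = 10 (out of 11 total residues).

A + B = {0, 1, 2, 3, 4, 6, 7, 8, 9, 10}


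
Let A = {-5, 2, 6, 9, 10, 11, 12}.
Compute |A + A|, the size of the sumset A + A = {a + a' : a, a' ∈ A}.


A + A = {a + a' : a, a' ∈ A}; |A| = 7.
General bounds: 2|A| - 1 ≤ |A + A| ≤ |A|(|A|+1)/2, i.e. 13 ≤ |A + A| ≤ 28.
Lower bound 2|A|-1 is attained iff A is an arithmetic progression.
Enumerate sums a + a' for a ≤ a' (symmetric, so this suffices):
a = -5: -5+-5=-10, -5+2=-3, -5+6=1, -5+9=4, -5+10=5, -5+11=6, -5+12=7
a = 2: 2+2=4, 2+6=8, 2+9=11, 2+10=12, 2+11=13, 2+12=14
a = 6: 6+6=12, 6+9=15, 6+10=16, 6+11=17, 6+12=18
a = 9: 9+9=18, 9+10=19, 9+11=20, 9+12=21
a = 10: 10+10=20, 10+11=21, 10+12=22
a = 11: 11+11=22, 11+12=23
a = 12: 12+12=24
Distinct sums: {-10, -3, 1, 4, 5, 6, 7, 8, 11, 12, 13, 14, 15, 16, 17, 18, 19, 20, 21, 22, 23, 24}
|A + A| = 22

|A + A| = 22


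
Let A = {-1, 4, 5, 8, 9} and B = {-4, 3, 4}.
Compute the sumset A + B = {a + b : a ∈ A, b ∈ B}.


A + B = {a + b : a ∈ A, b ∈ B}.
Enumerate all |A|·|B| = 5·3 = 15 pairs (a, b) and collect distinct sums.
a = -1: -1+-4=-5, -1+3=2, -1+4=3
a = 4: 4+-4=0, 4+3=7, 4+4=8
a = 5: 5+-4=1, 5+3=8, 5+4=9
a = 8: 8+-4=4, 8+3=11, 8+4=12
a = 9: 9+-4=5, 9+3=12, 9+4=13
Collecting distinct sums: A + B = {-5, 0, 1, 2, 3, 4, 5, 7, 8, 9, 11, 12, 13}
|A + B| = 13

A + B = {-5, 0, 1, 2, 3, 4, 5, 7, 8, 9, 11, 12, 13}


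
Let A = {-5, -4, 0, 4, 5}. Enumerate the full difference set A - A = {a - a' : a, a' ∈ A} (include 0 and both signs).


A - A = {a - a' : a, a' ∈ A}.
Compute a - a' for each ordered pair (a, a'):
a = -5: -5--5=0, -5--4=-1, -5-0=-5, -5-4=-9, -5-5=-10
a = -4: -4--5=1, -4--4=0, -4-0=-4, -4-4=-8, -4-5=-9
a = 0: 0--5=5, 0--4=4, 0-0=0, 0-4=-4, 0-5=-5
a = 4: 4--5=9, 4--4=8, 4-0=4, 4-4=0, 4-5=-1
a = 5: 5--5=10, 5--4=9, 5-0=5, 5-4=1, 5-5=0
Collecting distinct values (and noting 0 appears from a-a):
A - A = {-10, -9, -8, -5, -4, -1, 0, 1, 4, 5, 8, 9, 10}
|A - A| = 13

A - A = {-10, -9, -8, -5, -4, -1, 0, 1, 4, 5, 8, 9, 10}


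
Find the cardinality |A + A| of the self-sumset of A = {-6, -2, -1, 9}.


A + A = {a + a' : a, a' ∈ A}; |A| = 4.
General bounds: 2|A| - 1 ≤ |A + A| ≤ |A|(|A|+1)/2, i.e. 7 ≤ |A + A| ≤ 10.
Lower bound 2|A|-1 is attained iff A is an arithmetic progression.
Enumerate sums a + a' for a ≤ a' (symmetric, so this suffices):
a = -6: -6+-6=-12, -6+-2=-8, -6+-1=-7, -6+9=3
a = -2: -2+-2=-4, -2+-1=-3, -2+9=7
a = -1: -1+-1=-2, -1+9=8
a = 9: 9+9=18
Distinct sums: {-12, -8, -7, -4, -3, -2, 3, 7, 8, 18}
|A + A| = 10

|A + A| = 10


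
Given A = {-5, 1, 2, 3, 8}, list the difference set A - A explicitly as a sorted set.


A - A = {a - a' : a, a' ∈ A}.
Compute a - a' for each ordered pair (a, a'):
a = -5: -5--5=0, -5-1=-6, -5-2=-7, -5-3=-8, -5-8=-13
a = 1: 1--5=6, 1-1=0, 1-2=-1, 1-3=-2, 1-8=-7
a = 2: 2--5=7, 2-1=1, 2-2=0, 2-3=-1, 2-8=-6
a = 3: 3--5=8, 3-1=2, 3-2=1, 3-3=0, 3-8=-5
a = 8: 8--5=13, 8-1=7, 8-2=6, 8-3=5, 8-8=0
Collecting distinct values (and noting 0 appears from a-a):
A - A = {-13, -8, -7, -6, -5, -2, -1, 0, 1, 2, 5, 6, 7, 8, 13}
|A - A| = 15

A - A = {-13, -8, -7, -6, -5, -2, -1, 0, 1, 2, 5, 6, 7, 8, 13}


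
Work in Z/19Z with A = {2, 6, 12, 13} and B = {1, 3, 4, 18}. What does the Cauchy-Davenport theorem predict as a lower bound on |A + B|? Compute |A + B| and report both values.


Cauchy-Davenport: |A + B| ≥ min(p, |A| + |B| - 1) for A, B nonempty in Z/pZ.
|A| = 4, |B| = 4, p = 19.
CD lower bound = min(19, 4 + 4 - 1) = min(19, 7) = 7.
Compute A + B mod 19 directly:
a = 2: 2+1=3, 2+3=5, 2+4=6, 2+18=1
a = 6: 6+1=7, 6+3=9, 6+4=10, 6+18=5
a = 12: 12+1=13, 12+3=15, 12+4=16, 12+18=11
a = 13: 13+1=14, 13+3=16, 13+4=17, 13+18=12
A + B = {1, 3, 5, 6, 7, 9, 10, 11, 12, 13, 14, 15, 16, 17}, so |A + B| = 14.
Verify: 14 ≥ 7? Yes ✓.

CD lower bound = 7, actual |A + B| = 14.


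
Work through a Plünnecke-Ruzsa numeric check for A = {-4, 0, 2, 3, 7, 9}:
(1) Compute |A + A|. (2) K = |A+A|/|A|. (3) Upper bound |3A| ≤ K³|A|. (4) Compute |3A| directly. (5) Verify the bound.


|A| = 6.
Step 1: Compute A + A by enumerating all 36 pairs.
A + A = {-8, -4, -2, -1, 0, 2, 3, 4, 5, 6, 7, 9, 10, 11, 12, 14, 16, 18}, so |A + A| = 18.
Step 2: Doubling constant K = |A + A|/|A| = 18/6 = 18/6 ≈ 3.0000.
Step 3: Plünnecke-Ruzsa gives |3A| ≤ K³·|A| = (3.0000)³ · 6 ≈ 162.0000.
Step 4: Compute 3A = A + A + A directly by enumerating all triples (a,b,c) ∈ A³; |3A| = 32.
Step 5: Check 32 ≤ 162.0000? Yes ✓.

K = 18/6, Plünnecke-Ruzsa bound K³|A| ≈ 162.0000, |3A| = 32, inequality holds.


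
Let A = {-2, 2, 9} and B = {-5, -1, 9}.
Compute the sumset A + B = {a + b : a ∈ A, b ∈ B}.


A + B = {a + b : a ∈ A, b ∈ B}.
Enumerate all |A|·|B| = 3·3 = 9 pairs (a, b) and collect distinct sums.
a = -2: -2+-5=-7, -2+-1=-3, -2+9=7
a = 2: 2+-5=-3, 2+-1=1, 2+9=11
a = 9: 9+-5=4, 9+-1=8, 9+9=18
Collecting distinct sums: A + B = {-7, -3, 1, 4, 7, 8, 11, 18}
|A + B| = 8

A + B = {-7, -3, 1, 4, 7, 8, 11, 18}


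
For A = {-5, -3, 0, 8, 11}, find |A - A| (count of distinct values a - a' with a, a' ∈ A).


A - A = {a - a' : a, a' ∈ A}; |A| = 5.
Bounds: 2|A|-1 ≤ |A - A| ≤ |A|² - |A| + 1, i.e. 9 ≤ |A - A| ≤ 21.
Note: 0 ∈ A - A always (from a - a). The set is symmetric: if d ∈ A - A then -d ∈ A - A.
Enumerate nonzero differences d = a - a' with a > a' (then include -d):
Positive differences: {2, 3, 5, 8, 11, 13, 14, 16}
Full difference set: {0} ∪ (positive diffs) ∪ (negative diffs).
|A - A| = 1 + 2·8 = 17 (matches direct enumeration: 17).

|A - A| = 17


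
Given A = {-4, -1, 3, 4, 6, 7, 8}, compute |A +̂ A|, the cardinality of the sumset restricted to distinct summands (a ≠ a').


Restricted sumset: A +̂ A = {a + a' : a ∈ A, a' ∈ A, a ≠ a'}.
Equivalently, take A + A and drop any sum 2a that is achievable ONLY as a + a for a ∈ A (i.e. sums representable only with equal summands).
Enumerate pairs (a, a') with a < a' (symmetric, so each unordered pair gives one sum; this covers all a ≠ a'):
  -4 + -1 = -5
  -4 + 3 = -1
  -4 + 4 = 0
  -4 + 6 = 2
  -4 + 7 = 3
  -4 + 8 = 4
  -1 + 3 = 2
  -1 + 4 = 3
  -1 + 6 = 5
  -1 + 7 = 6
  -1 + 8 = 7
  3 + 4 = 7
  3 + 6 = 9
  3 + 7 = 10
  3 + 8 = 11
  4 + 6 = 10
  4 + 7 = 11
  4 + 8 = 12
  6 + 7 = 13
  6 + 8 = 14
  7 + 8 = 15
Collected distinct sums: {-5, -1, 0, 2, 3, 4, 5, 6, 7, 9, 10, 11, 12, 13, 14, 15}
|A +̂ A| = 16
(Reference bound: |A +̂ A| ≥ 2|A| - 3 for |A| ≥ 2, with |A| = 7 giving ≥ 11.)

|A +̂ A| = 16


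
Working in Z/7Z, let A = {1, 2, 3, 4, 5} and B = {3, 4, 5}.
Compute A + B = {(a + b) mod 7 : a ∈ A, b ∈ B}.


Work in Z/7Z: reduce every sum a + b modulo 7.
Enumerate all 15 pairs:
a = 1: 1+3=4, 1+4=5, 1+5=6
a = 2: 2+3=5, 2+4=6, 2+5=0
a = 3: 3+3=6, 3+4=0, 3+5=1
a = 4: 4+3=0, 4+4=1, 4+5=2
a = 5: 5+3=1, 5+4=2, 5+5=3
Distinct residues collected: {0, 1, 2, 3, 4, 5, 6}
|A + B| = 7 (out of 7 total residues).

A + B = {0, 1, 2, 3, 4, 5, 6}


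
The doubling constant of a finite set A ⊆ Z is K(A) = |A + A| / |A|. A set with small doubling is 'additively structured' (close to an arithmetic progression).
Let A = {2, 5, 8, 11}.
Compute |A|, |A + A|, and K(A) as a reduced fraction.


|A| = 4.
Compute A + A by enumerating all 16 pairs.
A + A = {4, 7, 10, 13, 16, 19, 22}, so |A + A| = 7.
K = |A + A| / |A| = 7/4 (already in lowest terms) ≈ 1.7500.
Reference: AP of size 4 gives K = 7/4 ≈ 1.7500; a fully generic set of size 4 gives K ≈ 2.5000.

|A| = 4, |A + A| = 7, K = 7/4.


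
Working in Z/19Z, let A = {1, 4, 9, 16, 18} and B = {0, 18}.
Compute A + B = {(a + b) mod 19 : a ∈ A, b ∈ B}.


Work in Z/19Z: reduce every sum a + b modulo 19.
Enumerate all 10 pairs:
a = 1: 1+0=1, 1+18=0
a = 4: 4+0=4, 4+18=3
a = 9: 9+0=9, 9+18=8
a = 16: 16+0=16, 16+18=15
a = 18: 18+0=18, 18+18=17
Distinct residues collected: {0, 1, 3, 4, 8, 9, 15, 16, 17, 18}
|A + B| = 10 (out of 19 total residues).

A + B = {0, 1, 3, 4, 8, 9, 15, 16, 17, 18}


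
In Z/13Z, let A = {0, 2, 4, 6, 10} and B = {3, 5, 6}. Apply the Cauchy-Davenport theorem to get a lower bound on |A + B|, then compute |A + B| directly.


Cauchy-Davenport: |A + B| ≥ min(p, |A| + |B| - 1) for A, B nonempty in Z/pZ.
|A| = 5, |B| = 3, p = 13.
CD lower bound = min(13, 5 + 3 - 1) = min(13, 7) = 7.
Compute A + B mod 13 directly:
a = 0: 0+3=3, 0+5=5, 0+6=6
a = 2: 2+3=5, 2+5=7, 2+6=8
a = 4: 4+3=7, 4+5=9, 4+6=10
a = 6: 6+3=9, 6+5=11, 6+6=12
a = 10: 10+3=0, 10+5=2, 10+6=3
A + B = {0, 2, 3, 5, 6, 7, 8, 9, 10, 11, 12}, so |A + B| = 11.
Verify: 11 ≥ 7? Yes ✓.

CD lower bound = 7, actual |A + B| = 11.


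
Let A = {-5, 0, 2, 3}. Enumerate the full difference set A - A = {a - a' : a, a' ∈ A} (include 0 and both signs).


A - A = {a - a' : a, a' ∈ A}.
Compute a - a' for each ordered pair (a, a'):
a = -5: -5--5=0, -5-0=-5, -5-2=-7, -5-3=-8
a = 0: 0--5=5, 0-0=0, 0-2=-2, 0-3=-3
a = 2: 2--5=7, 2-0=2, 2-2=0, 2-3=-1
a = 3: 3--5=8, 3-0=3, 3-2=1, 3-3=0
Collecting distinct values (and noting 0 appears from a-a):
A - A = {-8, -7, -5, -3, -2, -1, 0, 1, 2, 3, 5, 7, 8}
|A - A| = 13

A - A = {-8, -7, -5, -3, -2, -1, 0, 1, 2, 3, 5, 7, 8}


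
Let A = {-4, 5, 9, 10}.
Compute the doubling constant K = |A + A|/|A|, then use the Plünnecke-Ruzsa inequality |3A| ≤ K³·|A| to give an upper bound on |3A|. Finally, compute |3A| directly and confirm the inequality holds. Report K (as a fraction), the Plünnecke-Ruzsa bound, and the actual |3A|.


|A| = 4.
Step 1: Compute A + A by enumerating all 16 pairs.
A + A = {-8, 1, 5, 6, 10, 14, 15, 18, 19, 20}, so |A + A| = 10.
Step 2: Doubling constant K = |A + A|/|A| = 10/4 = 10/4 ≈ 2.5000.
Step 3: Plünnecke-Ruzsa gives |3A| ≤ K³·|A| = (2.5000)³ · 4 ≈ 62.5000.
Step 4: Compute 3A = A + A + A directly by enumerating all triples (a,b,c) ∈ A³; |3A| = 19.
Step 5: Check 19 ≤ 62.5000? Yes ✓.

K = 10/4, Plünnecke-Ruzsa bound K³|A| ≈ 62.5000, |3A| = 19, inequality holds.


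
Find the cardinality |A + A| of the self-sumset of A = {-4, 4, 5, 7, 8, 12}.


A + A = {a + a' : a, a' ∈ A}; |A| = 6.
General bounds: 2|A| - 1 ≤ |A + A| ≤ |A|(|A|+1)/2, i.e. 11 ≤ |A + A| ≤ 21.
Lower bound 2|A|-1 is attained iff A is an arithmetic progression.
Enumerate sums a + a' for a ≤ a' (symmetric, so this suffices):
a = -4: -4+-4=-8, -4+4=0, -4+5=1, -4+7=3, -4+8=4, -4+12=8
a = 4: 4+4=8, 4+5=9, 4+7=11, 4+8=12, 4+12=16
a = 5: 5+5=10, 5+7=12, 5+8=13, 5+12=17
a = 7: 7+7=14, 7+8=15, 7+12=19
a = 8: 8+8=16, 8+12=20
a = 12: 12+12=24
Distinct sums: {-8, 0, 1, 3, 4, 8, 9, 10, 11, 12, 13, 14, 15, 16, 17, 19, 20, 24}
|A + A| = 18

|A + A| = 18


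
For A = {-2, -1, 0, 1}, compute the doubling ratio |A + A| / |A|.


|A| = 4.
Compute A + A by enumerating all 16 pairs.
A + A = {-4, -3, -2, -1, 0, 1, 2}, so |A + A| = 7.
K = |A + A| / |A| = 7/4 (already in lowest terms) ≈ 1.7500.
Reference: AP of size 4 gives K = 7/4 ≈ 1.7500; a fully generic set of size 4 gives K ≈ 2.5000.

|A| = 4, |A + A| = 7, K = 7/4.


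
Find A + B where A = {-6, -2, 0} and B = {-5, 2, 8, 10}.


A + B = {a + b : a ∈ A, b ∈ B}.
Enumerate all |A|·|B| = 3·4 = 12 pairs (a, b) and collect distinct sums.
a = -6: -6+-5=-11, -6+2=-4, -6+8=2, -6+10=4
a = -2: -2+-5=-7, -2+2=0, -2+8=6, -2+10=8
a = 0: 0+-5=-5, 0+2=2, 0+8=8, 0+10=10
Collecting distinct sums: A + B = {-11, -7, -5, -4, 0, 2, 4, 6, 8, 10}
|A + B| = 10

A + B = {-11, -7, -5, -4, 0, 2, 4, 6, 8, 10}


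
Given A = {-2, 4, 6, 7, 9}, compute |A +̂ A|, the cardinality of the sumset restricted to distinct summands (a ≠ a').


Restricted sumset: A +̂ A = {a + a' : a ∈ A, a' ∈ A, a ≠ a'}.
Equivalently, take A + A and drop any sum 2a that is achievable ONLY as a + a for a ∈ A (i.e. sums representable only with equal summands).
Enumerate pairs (a, a') with a < a' (symmetric, so each unordered pair gives one sum; this covers all a ≠ a'):
  -2 + 4 = 2
  -2 + 6 = 4
  -2 + 7 = 5
  -2 + 9 = 7
  4 + 6 = 10
  4 + 7 = 11
  4 + 9 = 13
  6 + 7 = 13
  6 + 9 = 15
  7 + 9 = 16
Collected distinct sums: {2, 4, 5, 7, 10, 11, 13, 15, 16}
|A +̂ A| = 9
(Reference bound: |A +̂ A| ≥ 2|A| - 3 for |A| ≥ 2, with |A| = 5 giving ≥ 7.)

|A +̂ A| = 9


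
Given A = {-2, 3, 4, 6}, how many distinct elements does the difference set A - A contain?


A - A = {a - a' : a, a' ∈ A}; |A| = 4.
Bounds: 2|A|-1 ≤ |A - A| ≤ |A|² - |A| + 1, i.e. 7 ≤ |A - A| ≤ 13.
Note: 0 ∈ A - A always (from a - a). The set is symmetric: if d ∈ A - A then -d ∈ A - A.
Enumerate nonzero differences d = a - a' with a > a' (then include -d):
Positive differences: {1, 2, 3, 5, 6, 8}
Full difference set: {0} ∪ (positive diffs) ∪ (negative diffs).
|A - A| = 1 + 2·6 = 13 (matches direct enumeration: 13).

|A - A| = 13


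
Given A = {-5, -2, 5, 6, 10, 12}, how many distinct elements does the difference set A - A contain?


A - A = {a - a' : a, a' ∈ A}; |A| = 6.
Bounds: 2|A|-1 ≤ |A - A| ≤ |A|² - |A| + 1, i.e. 11 ≤ |A - A| ≤ 31.
Note: 0 ∈ A - A always (from a - a). The set is symmetric: if d ∈ A - A then -d ∈ A - A.
Enumerate nonzero differences d = a - a' with a > a' (then include -d):
Positive differences: {1, 2, 3, 4, 5, 6, 7, 8, 10, 11, 12, 14, 15, 17}
Full difference set: {0} ∪ (positive diffs) ∪ (negative diffs).
|A - A| = 1 + 2·14 = 29 (matches direct enumeration: 29).

|A - A| = 29


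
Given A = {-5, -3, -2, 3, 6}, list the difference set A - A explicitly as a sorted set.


A - A = {a - a' : a, a' ∈ A}.
Compute a - a' for each ordered pair (a, a'):
a = -5: -5--5=0, -5--3=-2, -5--2=-3, -5-3=-8, -5-6=-11
a = -3: -3--5=2, -3--3=0, -3--2=-1, -3-3=-6, -3-6=-9
a = -2: -2--5=3, -2--3=1, -2--2=0, -2-3=-5, -2-6=-8
a = 3: 3--5=8, 3--3=6, 3--2=5, 3-3=0, 3-6=-3
a = 6: 6--5=11, 6--3=9, 6--2=8, 6-3=3, 6-6=0
Collecting distinct values (and noting 0 appears from a-a):
A - A = {-11, -9, -8, -6, -5, -3, -2, -1, 0, 1, 2, 3, 5, 6, 8, 9, 11}
|A - A| = 17

A - A = {-11, -9, -8, -6, -5, -3, -2, -1, 0, 1, 2, 3, 5, 6, 8, 9, 11}


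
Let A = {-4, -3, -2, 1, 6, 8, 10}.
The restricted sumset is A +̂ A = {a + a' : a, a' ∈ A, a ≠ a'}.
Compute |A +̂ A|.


Restricted sumset: A +̂ A = {a + a' : a ∈ A, a' ∈ A, a ≠ a'}.
Equivalently, take A + A and drop any sum 2a that is achievable ONLY as a + a for a ∈ A (i.e. sums representable only with equal summands).
Enumerate pairs (a, a') with a < a' (symmetric, so each unordered pair gives one sum; this covers all a ≠ a'):
  -4 + -3 = -7
  -4 + -2 = -6
  -4 + 1 = -3
  -4 + 6 = 2
  -4 + 8 = 4
  -4 + 10 = 6
  -3 + -2 = -5
  -3 + 1 = -2
  -3 + 6 = 3
  -3 + 8 = 5
  -3 + 10 = 7
  -2 + 1 = -1
  -2 + 6 = 4
  -2 + 8 = 6
  -2 + 10 = 8
  1 + 6 = 7
  1 + 8 = 9
  1 + 10 = 11
  6 + 8 = 14
  6 + 10 = 16
  8 + 10 = 18
Collected distinct sums: {-7, -6, -5, -3, -2, -1, 2, 3, 4, 5, 6, 7, 8, 9, 11, 14, 16, 18}
|A +̂ A| = 18
(Reference bound: |A +̂ A| ≥ 2|A| - 3 for |A| ≥ 2, with |A| = 7 giving ≥ 11.)

|A +̂ A| = 18


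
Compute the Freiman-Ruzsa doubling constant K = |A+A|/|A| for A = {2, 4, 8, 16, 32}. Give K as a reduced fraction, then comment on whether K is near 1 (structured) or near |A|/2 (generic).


|A| = 5.
Compute A + A by enumerating all 25 pairs.
A + A = {4, 6, 8, 10, 12, 16, 18, 20, 24, 32, 34, 36, 40, 48, 64}, so |A + A| = 15.
K = |A + A| / |A| = 15/5 = 3/1 ≈ 3.0000.
Reference: AP of size 5 gives K = 9/5 ≈ 1.8000; a fully generic set of size 5 gives K ≈ 3.0000.

|A| = 5, |A + A| = 15, K = 15/5 = 3/1.


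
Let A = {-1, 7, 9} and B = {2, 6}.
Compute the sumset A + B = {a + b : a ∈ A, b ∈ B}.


A + B = {a + b : a ∈ A, b ∈ B}.
Enumerate all |A|·|B| = 3·2 = 6 pairs (a, b) and collect distinct sums.
a = -1: -1+2=1, -1+6=5
a = 7: 7+2=9, 7+6=13
a = 9: 9+2=11, 9+6=15
Collecting distinct sums: A + B = {1, 5, 9, 11, 13, 15}
|A + B| = 6

A + B = {1, 5, 9, 11, 13, 15}


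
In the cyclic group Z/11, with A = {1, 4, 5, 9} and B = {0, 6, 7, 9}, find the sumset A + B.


Work in Z/11Z: reduce every sum a + b modulo 11.
Enumerate all 16 pairs:
a = 1: 1+0=1, 1+6=7, 1+7=8, 1+9=10
a = 4: 4+0=4, 4+6=10, 4+7=0, 4+9=2
a = 5: 5+0=5, 5+6=0, 5+7=1, 5+9=3
a = 9: 9+0=9, 9+6=4, 9+7=5, 9+9=7
Distinct residues collected: {0, 1, 2, 3, 4, 5, 7, 8, 9, 10}
|A + B| = 10 (out of 11 total residues).

A + B = {0, 1, 2, 3, 4, 5, 7, 8, 9, 10}


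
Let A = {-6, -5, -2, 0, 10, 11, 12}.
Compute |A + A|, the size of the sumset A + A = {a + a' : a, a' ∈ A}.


A + A = {a + a' : a, a' ∈ A}; |A| = 7.
General bounds: 2|A| - 1 ≤ |A + A| ≤ |A|(|A|+1)/2, i.e. 13 ≤ |A + A| ≤ 28.
Lower bound 2|A|-1 is attained iff A is an arithmetic progression.
Enumerate sums a + a' for a ≤ a' (symmetric, so this suffices):
a = -6: -6+-6=-12, -6+-5=-11, -6+-2=-8, -6+0=-6, -6+10=4, -6+11=5, -6+12=6
a = -5: -5+-5=-10, -5+-2=-7, -5+0=-5, -5+10=5, -5+11=6, -5+12=7
a = -2: -2+-2=-4, -2+0=-2, -2+10=8, -2+11=9, -2+12=10
a = 0: 0+0=0, 0+10=10, 0+11=11, 0+12=12
a = 10: 10+10=20, 10+11=21, 10+12=22
a = 11: 11+11=22, 11+12=23
a = 12: 12+12=24
Distinct sums: {-12, -11, -10, -8, -7, -6, -5, -4, -2, 0, 4, 5, 6, 7, 8, 9, 10, 11, 12, 20, 21, 22, 23, 24}
|A + A| = 24

|A + A| = 24


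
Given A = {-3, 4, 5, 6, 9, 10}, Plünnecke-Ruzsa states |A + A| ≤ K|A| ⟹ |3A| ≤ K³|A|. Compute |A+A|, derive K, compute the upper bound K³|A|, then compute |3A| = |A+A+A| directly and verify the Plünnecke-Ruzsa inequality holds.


|A| = 6.
Step 1: Compute A + A by enumerating all 36 pairs.
A + A = {-6, 1, 2, 3, 6, 7, 8, 9, 10, 11, 12, 13, 14, 15, 16, 18, 19, 20}, so |A + A| = 18.
Step 2: Doubling constant K = |A + A|/|A| = 18/6 = 18/6 ≈ 3.0000.
Step 3: Plünnecke-Ruzsa gives |3A| ≤ K³·|A| = (3.0000)³ · 6 ≈ 162.0000.
Step 4: Compute 3A = A + A + A directly by enumerating all triples (a,b,c) ∈ A³; |3A| = 32.
Step 5: Check 32 ≤ 162.0000? Yes ✓.

K = 18/6, Plünnecke-Ruzsa bound K³|A| ≈ 162.0000, |3A| = 32, inequality holds.


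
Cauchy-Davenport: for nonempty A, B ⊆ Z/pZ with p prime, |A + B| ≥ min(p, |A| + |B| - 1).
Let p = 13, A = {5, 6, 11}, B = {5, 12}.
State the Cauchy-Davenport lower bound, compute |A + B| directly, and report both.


Cauchy-Davenport: |A + B| ≥ min(p, |A| + |B| - 1) for A, B nonempty in Z/pZ.
|A| = 3, |B| = 2, p = 13.
CD lower bound = min(13, 3 + 2 - 1) = min(13, 4) = 4.
Compute A + B mod 13 directly:
a = 5: 5+5=10, 5+12=4
a = 6: 6+5=11, 6+12=5
a = 11: 11+5=3, 11+12=10
A + B = {3, 4, 5, 10, 11}, so |A + B| = 5.
Verify: 5 ≥ 4? Yes ✓.

CD lower bound = 4, actual |A + B| = 5.


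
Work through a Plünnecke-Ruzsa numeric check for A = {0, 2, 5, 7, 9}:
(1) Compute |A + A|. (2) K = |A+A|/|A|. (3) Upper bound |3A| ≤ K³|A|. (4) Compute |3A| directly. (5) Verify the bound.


|A| = 5.
Step 1: Compute A + A by enumerating all 25 pairs.
A + A = {0, 2, 4, 5, 7, 9, 10, 11, 12, 14, 16, 18}, so |A + A| = 12.
Step 2: Doubling constant K = |A + A|/|A| = 12/5 = 12/5 ≈ 2.4000.
Step 3: Plünnecke-Ruzsa gives |3A| ≤ K³·|A| = (2.4000)³ · 5 ≈ 69.1200.
Step 4: Compute 3A = A + A + A directly by enumerating all triples (a,b,c) ∈ A³; |3A| = 22.
Step 5: Check 22 ≤ 69.1200? Yes ✓.

K = 12/5, Plünnecke-Ruzsa bound K³|A| ≈ 69.1200, |3A| = 22, inequality holds.


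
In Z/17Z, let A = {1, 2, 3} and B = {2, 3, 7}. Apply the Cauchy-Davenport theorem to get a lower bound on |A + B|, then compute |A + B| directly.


Cauchy-Davenport: |A + B| ≥ min(p, |A| + |B| - 1) for A, B nonempty in Z/pZ.
|A| = 3, |B| = 3, p = 17.
CD lower bound = min(17, 3 + 3 - 1) = min(17, 5) = 5.
Compute A + B mod 17 directly:
a = 1: 1+2=3, 1+3=4, 1+7=8
a = 2: 2+2=4, 2+3=5, 2+7=9
a = 3: 3+2=5, 3+3=6, 3+7=10
A + B = {3, 4, 5, 6, 8, 9, 10}, so |A + B| = 7.
Verify: 7 ≥ 5? Yes ✓.

CD lower bound = 5, actual |A + B| = 7.


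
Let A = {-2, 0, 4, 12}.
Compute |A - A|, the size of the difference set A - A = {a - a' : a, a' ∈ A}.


A - A = {a - a' : a, a' ∈ A}; |A| = 4.
Bounds: 2|A|-1 ≤ |A - A| ≤ |A|² - |A| + 1, i.e. 7 ≤ |A - A| ≤ 13.
Note: 0 ∈ A - A always (from a - a). The set is symmetric: if d ∈ A - A then -d ∈ A - A.
Enumerate nonzero differences d = a - a' with a > a' (then include -d):
Positive differences: {2, 4, 6, 8, 12, 14}
Full difference set: {0} ∪ (positive diffs) ∪ (negative diffs).
|A - A| = 1 + 2·6 = 13 (matches direct enumeration: 13).

|A - A| = 13


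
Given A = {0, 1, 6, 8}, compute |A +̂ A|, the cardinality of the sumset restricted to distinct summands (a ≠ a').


Restricted sumset: A +̂ A = {a + a' : a ∈ A, a' ∈ A, a ≠ a'}.
Equivalently, take A + A and drop any sum 2a that is achievable ONLY as a + a for a ∈ A (i.e. sums representable only with equal summands).
Enumerate pairs (a, a') with a < a' (symmetric, so each unordered pair gives one sum; this covers all a ≠ a'):
  0 + 1 = 1
  0 + 6 = 6
  0 + 8 = 8
  1 + 6 = 7
  1 + 8 = 9
  6 + 8 = 14
Collected distinct sums: {1, 6, 7, 8, 9, 14}
|A +̂ A| = 6
(Reference bound: |A +̂ A| ≥ 2|A| - 3 for |A| ≥ 2, with |A| = 4 giving ≥ 5.)

|A +̂ A| = 6


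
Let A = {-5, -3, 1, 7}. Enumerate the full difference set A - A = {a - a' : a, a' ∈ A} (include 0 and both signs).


A - A = {a - a' : a, a' ∈ A}.
Compute a - a' for each ordered pair (a, a'):
a = -5: -5--5=0, -5--3=-2, -5-1=-6, -5-7=-12
a = -3: -3--5=2, -3--3=0, -3-1=-4, -3-7=-10
a = 1: 1--5=6, 1--3=4, 1-1=0, 1-7=-6
a = 7: 7--5=12, 7--3=10, 7-1=6, 7-7=0
Collecting distinct values (and noting 0 appears from a-a):
A - A = {-12, -10, -6, -4, -2, 0, 2, 4, 6, 10, 12}
|A - A| = 11

A - A = {-12, -10, -6, -4, -2, 0, 2, 4, 6, 10, 12}


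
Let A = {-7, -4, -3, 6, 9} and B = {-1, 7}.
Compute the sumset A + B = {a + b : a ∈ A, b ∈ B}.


A + B = {a + b : a ∈ A, b ∈ B}.
Enumerate all |A|·|B| = 5·2 = 10 pairs (a, b) and collect distinct sums.
a = -7: -7+-1=-8, -7+7=0
a = -4: -4+-1=-5, -4+7=3
a = -3: -3+-1=-4, -3+7=4
a = 6: 6+-1=5, 6+7=13
a = 9: 9+-1=8, 9+7=16
Collecting distinct sums: A + B = {-8, -5, -4, 0, 3, 4, 5, 8, 13, 16}
|A + B| = 10

A + B = {-8, -5, -4, 0, 3, 4, 5, 8, 13, 16}


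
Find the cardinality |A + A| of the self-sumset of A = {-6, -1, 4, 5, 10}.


A + A = {a + a' : a, a' ∈ A}; |A| = 5.
General bounds: 2|A| - 1 ≤ |A + A| ≤ |A|(|A|+1)/2, i.e. 9 ≤ |A + A| ≤ 15.
Lower bound 2|A|-1 is attained iff A is an arithmetic progression.
Enumerate sums a + a' for a ≤ a' (symmetric, so this suffices):
a = -6: -6+-6=-12, -6+-1=-7, -6+4=-2, -6+5=-1, -6+10=4
a = -1: -1+-1=-2, -1+4=3, -1+5=4, -1+10=9
a = 4: 4+4=8, 4+5=9, 4+10=14
a = 5: 5+5=10, 5+10=15
a = 10: 10+10=20
Distinct sums: {-12, -7, -2, -1, 3, 4, 8, 9, 10, 14, 15, 20}
|A + A| = 12

|A + A| = 12


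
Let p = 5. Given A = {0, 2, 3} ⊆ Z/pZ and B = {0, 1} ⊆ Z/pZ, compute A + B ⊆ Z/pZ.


Work in Z/5Z: reduce every sum a + b modulo 5.
Enumerate all 6 pairs:
a = 0: 0+0=0, 0+1=1
a = 2: 2+0=2, 2+1=3
a = 3: 3+0=3, 3+1=4
Distinct residues collected: {0, 1, 2, 3, 4}
|A + B| = 5 (out of 5 total residues).

A + B = {0, 1, 2, 3, 4}


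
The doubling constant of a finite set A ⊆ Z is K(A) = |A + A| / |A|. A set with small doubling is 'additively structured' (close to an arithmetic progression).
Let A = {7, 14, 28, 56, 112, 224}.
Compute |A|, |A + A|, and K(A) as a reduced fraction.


|A| = 6.
Compute A + A by enumerating all 36 pairs.
A + A = {14, 21, 28, 35, 42, 56, 63, 70, 84, 112, 119, 126, 140, 168, 224, 231, 238, 252, 280, 336, 448}, so |A + A| = 21.
K = |A + A| / |A| = 21/6 = 7/2 ≈ 3.5000.
Reference: AP of size 6 gives K = 11/6 ≈ 1.8333; a fully generic set of size 6 gives K ≈ 3.5000.

|A| = 6, |A + A| = 21, K = 21/6 = 7/2.


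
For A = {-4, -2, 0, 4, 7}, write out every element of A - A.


A - A = {a - a' : a, a' ∈ A}.
Compute a - a' for each ordered pair (a, a'):
a = -4: -4--4=0, -4--2=-2, -4-0=-4, -4-4=-8, -4-7=-11
a = -2: -2--4=2, -2--2=0, -2-0=-2, -2-4=-6, -2-7=-9
a = 0: 0--4=4, 0--2=2, 0-0=0, 0-4=-4, 0-7=-7
a = 4: 4--4=8, 4--2=6, 4-0=4, 4-4=0, 4-7=-3
a = 7: 7--4=11, 7--2=9, 7-0=7, 7-4=3, 7-7=0
Collecting distinct values (and noting 0 appears from a-a):
A - A = {-11, -9, -8, -7, -6, -4, -3, -2, 0, 2, 3, 4, 6, 7, 8, 9, 11}
|A - A| = 17

A - A = {-11, -9, -8, -7, -6, -4, -3, -2, 0, 2, 3, 4, 6, 7, 8, 9, 11}


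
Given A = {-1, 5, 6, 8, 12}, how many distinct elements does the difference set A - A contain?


A - A = {a - a' : a, a' ∈ A}; |A| = 5.
Bounds: 2|A|-1 ≤ |A - A| ≤ |A|² - |A| + 1, i.e. 9 ≤ |A - A| ≤ 21.
Note: 0 ∈ A - A always (from a - a). The set is symmetric: if d ∈ A - A then -d ∈ A - A.
Enumerate nonzero differences d = a - a' with a > a' (then include -d):
Positive differences: {1, 2, 3, 4, 6, 7, 9, 13}
Full difference set: {0} ∪ (positive diffs) ∪ (negative diffs).
|A - A| = 1 + 2·8 = 17 (matches direct enumeration: 17).

|A - A| = 17


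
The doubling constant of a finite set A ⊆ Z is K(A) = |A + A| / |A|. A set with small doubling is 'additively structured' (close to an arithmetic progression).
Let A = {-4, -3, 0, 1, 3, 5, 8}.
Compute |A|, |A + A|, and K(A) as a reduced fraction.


|A| = 7.
Compute A + A by enumerating all 49 pairs.
A + A = {-8, -7, -6, -4, -3, -2, -1, 0, 1, 2, 3, 4, 5, 6, 8, 9, 10, 11, 13, 16}, so |A + A| = 20.
K = |A + A| / |A| = 20/7 (already in lowest terms) ≈ 2.8571.
Reference: AP of size 7 gives K = 13/7 ≈ 1.8571; a fully generic set of size 7 gives K ≈ 4.0000.

|A| = 7, |A + A| = 20, K = 20/7.


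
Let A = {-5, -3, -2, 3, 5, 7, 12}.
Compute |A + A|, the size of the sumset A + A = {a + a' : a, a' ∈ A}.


A + A = {a + a' : a, a' ∈ A}; |A| = 7.
General bounds: 2|A| - 1 ≤ |A + A| ≤ |A|(|A|+1)/2, i.e. 13 ≤ |A + A| ≤ 28.
Lower bound 2|A|-1 is attained iff A is an arithmetic progression.
Enumerate sums a + a' for a ≤ a' (symmetric, so this suffices):
a = -5: -5+-5=-10, -5+-3=-8, -5+-2=-7, -5+3=-2, -5+5=0, -5+7=2, -5+12=7
a = -3: -3+-3=-6, -3+-2=-5, -3+3=0, -3+5=2, -3+7=4, -3+12=9
a = -2: -2+-2=-4, -2+3=1, -2+5=3, -2+7=5, -2+12=10
a = 3: 3+3=6, 3+5=8, 3+7=10, 3+12=15
a = 5: 5+5=10, 5+7=12, 5+12=17
a = 7: 7+7=14, 7+12=19
a = 12: 12+12=24
Distinct sums: {-10, -8, -7, -6, -5, -4, -2, 0, 1, 2, 3, 4, 5, 6, 7, 8, 9, 10, 12, 14, 15, 17, 19, 24}
|A + A| = 24

|A + A| = 24


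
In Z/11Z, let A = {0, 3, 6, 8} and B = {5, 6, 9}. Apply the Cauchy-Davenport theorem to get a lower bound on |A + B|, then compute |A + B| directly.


Cauchy-Davenport: |A + B| ≥ min(p, |A| + |B| - 1) for A, B nonempty in Z/pZ.
|A| = 4, |B| = 3, p = 11.
CD lower bound = min(11, 4 + 3 - 1) = min(11, 6) = 6.
Compute A + B mod 11 directly:
a = 0: 0+5=5, 0+6=6, 0+9=9
a = 3: 3+5=8, 3+6=9, 3+9=1
a = 6: 6+5=0, 6+6=1, 6+9=4
a = 8: 8+5=2, 8+6=3, 8+9=6
A + B = {0, 1, 2, 3, 4, 5, 6, 8, 9}, so |A + B| = 9.
Verify: 9 ≥ 6? Yes ✓.

CD lower bound = 6, actual |A + B| = 9.


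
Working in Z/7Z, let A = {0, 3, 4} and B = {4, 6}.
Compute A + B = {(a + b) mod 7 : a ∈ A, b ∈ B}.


Work in Z/7Z: reduce every sum a + b modulo 7.
Enumerate all 6 pairs:
a = 0: 0+4=4, 0+6=6
a = 3: 3+4=0, 3+6=2
a = 4: 4+4=1, 4+6=3
Distinct residues collected: {0, 1, 2, 3, 4, 6}
|A + B| = 6 (out of 7 total residues).

A + B = {0, 1, 2, 3, 4, 6}


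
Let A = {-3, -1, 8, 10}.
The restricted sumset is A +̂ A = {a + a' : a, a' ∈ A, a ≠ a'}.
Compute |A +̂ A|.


Restricted sumset: A +̂ A = {a + a' : a ∈ A, a' ∈ A, a ≠ a'}.
Equivalently, take A + A and drop any sum 2a that is achievable ONLY as a + a for a ∈ A (i.e. sums representable only with equal summands).
Enumerate pairs (a, a') with a < a' (symmetric, so each unordered pair gives one sum; this covers all a ≠ a'):
  -3 + -1 = -4
  -3 + 8 = 5
  -3 + 10 = 7
  -1 + 8 = 7
  -1 + 10 = 9
  8 + 10 = 18
Collected distinct sums: {-4, 5, 7, 9, 18}
|A +̂ A| = 5
(Reference bound: |A +̂ A| ≥ 2|A| - 3 for |A| ≥ 2, with |A| = 4 giving ≥ 5.)

|A +̂ A| = 5


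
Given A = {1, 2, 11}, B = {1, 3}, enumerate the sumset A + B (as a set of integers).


A + B = {a + b : a ∈ A, b ∈ B}.
Enumerate all |A|·|B| = 3·2 = 6 pairs (a, b) and collect distinct sums.
a = 1: 1+1=2, 1+3=4
a = 2: 2+1=3, 2+3=5
a = 11: 11+1=12, 11+3=14
Collecting distinct sums: A + B = {2, 3, 4, 5, 12, 14}
|A + B| = 6

A + B = {2, 3, 4, 5, 12, 14}


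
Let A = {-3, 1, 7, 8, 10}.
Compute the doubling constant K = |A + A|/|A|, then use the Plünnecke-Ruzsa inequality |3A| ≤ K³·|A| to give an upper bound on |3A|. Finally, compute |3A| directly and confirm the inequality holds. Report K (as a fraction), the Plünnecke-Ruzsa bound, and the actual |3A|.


|A| = 5.
Step 1: Compute A + A by enumerating all 25 pairs.
A + A = {-6, -2, 2, 4, 5, 7, 8, 9, 11, 14, 15, 16, 17, 18, 20}, so |A + A| = 15.
Step 2: Doubling constant K = |A + A|/|A| = 15/5 = 15/5 ≈ 3.0000.
Step 3: Plünnecke-Ruzsa gives |3A| ≤ K³·|A| = (3.0000)³ · 5 ≈ 135.0000.
Step 4: Compute 3A = A + A + A directly by enumerating all triples (a,b,c) ∈ A³; |3A| = 30.
Step 5: Check 30 ≤ 135.0000? Yes ✓.

K = 15/5, Plünnecke-Ruzsa bound K³|A| ≈ 135.0000, |3A| = 30, inequality holds.


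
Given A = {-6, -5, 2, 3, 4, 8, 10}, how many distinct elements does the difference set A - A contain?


A - A = {a - a' : a, a' ∈ A}; |A| = 7.
Bounds: 2|A|-1 ≤ |A - A| ≤ |A|² - |A| + 1, i.e. 13 ≤ |A - A| ≤ 43.
Note: 0 ∈ A - A always (from a - a). The set is symmetric: if d ∈ A - A then -d ∈ A - A.
Enumerate nonzero differences d = a - a' with a > a' (then include -d):
Positive differences: {1, 2, 4, 5, 6, 7, 8, 9, 10, 13, 14, 15, 16}
Full difference set: {0} ∪ (positive diffs) ∪ (negative diffs).
|A - A| = 1 + 2·13 = 27 (matches direct enumeration: 27).

|A - A| = 27


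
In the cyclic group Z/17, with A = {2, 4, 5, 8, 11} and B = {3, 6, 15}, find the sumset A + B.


Work in Z/17Z: reduce every sum a + b modulo 17.
Enumerate all 15 pairs:
a = 2: 2+3=5, 2+6=8, 2+15=0
a = 4: 4+3=7, 4+6=10, 4+15=2
a = 5: 5+3=8, 5+6=11, 5+15=3
a = 8: 8+3=11, 8+6=14, 8+15=6
a = 11: 11+3=14, 11+6=0, 11+15=9
Distinct residues collected: {0, 2, 3, 5, 6, 7, 8, 9, 10, 11, 14}
|A + B| = 11 (out of 17 total residues).

A + B = {0, 2, 3, 5, 6, 7, 8, 9, 10, 11, 14}


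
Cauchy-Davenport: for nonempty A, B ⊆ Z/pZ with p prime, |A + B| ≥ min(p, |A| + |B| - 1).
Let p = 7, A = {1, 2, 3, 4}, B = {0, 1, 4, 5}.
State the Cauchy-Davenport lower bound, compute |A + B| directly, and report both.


Cauchy-Davenport: |A + B| ≥ min(p, |A| + |B| - 1) for A, B nonempty in Z/pZ.
|A| = 4, |B| = 4, p = 7.
CD lower bound = min(7, 4 + 4 - 1) = min(7, 7) = 7.
Compute A + B mod 7 directly:
a = 1: 1+0=1, 1+1=2, 1+4=5, 1+5=6
a = 2: 2+0=2, 2+1=3, 2+4=6, 2+5=0
a = 3: 3+0=3, 3+1=4, 3+4=0, 3+5=1
a = 4: 4+0=4, 4+1=5, 4+4=1, 4+5=2
A + B = {0, 1, 2, 3, 4, 5, 6}, so |A + B| = 7.
Verify: 7 ≥ 7? Yes ✓.

CD lower bound = 7, actual |A + B| = 7.
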